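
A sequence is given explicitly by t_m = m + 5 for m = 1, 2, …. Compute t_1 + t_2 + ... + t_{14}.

Over m = 1..14: Σm = 105.
Total = (1)·105 + (5)·14 = 175.

175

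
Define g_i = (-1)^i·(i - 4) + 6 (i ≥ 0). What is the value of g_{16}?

18

(-1)^16 = 1; i - 4 at i=16 is 12; so g_{16} = 18.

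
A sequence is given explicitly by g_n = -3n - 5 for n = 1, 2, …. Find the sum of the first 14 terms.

-385

Over n = 1..14: Σn = 105.
Total = (-3)·105 + (-5)·14 = -385.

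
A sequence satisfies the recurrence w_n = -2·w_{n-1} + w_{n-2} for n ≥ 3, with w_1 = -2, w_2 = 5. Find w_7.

Step forward from the initial values:
w_3 = -12;  w_4 = 29;  w_5 = -70;  w_6 = 169;  w_7 = -408.

-408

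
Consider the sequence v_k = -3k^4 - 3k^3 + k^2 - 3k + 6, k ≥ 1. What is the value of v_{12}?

-67278

v_{12} = -3·12^4 - 3·12^3 + 1·12^2 - 3·12 + 6 = -67278.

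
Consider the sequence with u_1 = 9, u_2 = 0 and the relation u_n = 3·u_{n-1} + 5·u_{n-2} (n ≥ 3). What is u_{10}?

797715

Compute successive terms:
u_3 = 45  u_4 = 135  u_5 = 630  u_6 = 2565  u_7 = 10845  u_8 = 45360  u_9 = 190305  u_{10} = 797715.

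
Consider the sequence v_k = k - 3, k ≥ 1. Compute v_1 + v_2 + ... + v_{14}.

63

Over k = 1..14: Σk = 105.
Total = (1)·105 + (-3)·14 = 63.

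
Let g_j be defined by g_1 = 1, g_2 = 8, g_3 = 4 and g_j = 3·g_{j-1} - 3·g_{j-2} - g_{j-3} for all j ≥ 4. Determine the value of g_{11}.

Iterate the recurrence:
g_4 = -13; g_5 = -59; g_6 = -142; g_7 = -236; g_8 = -223; g_9 = 181; g_{10} = 1448; g_{11} = 4024.

4024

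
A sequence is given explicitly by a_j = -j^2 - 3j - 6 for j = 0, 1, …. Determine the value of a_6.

-60

a_6 = -1·6^2 - 3·6 - 6 = -60.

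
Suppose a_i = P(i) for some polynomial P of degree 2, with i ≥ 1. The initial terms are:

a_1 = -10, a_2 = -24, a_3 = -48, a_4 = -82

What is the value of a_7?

-244

1st diffs: -14, -24, -34.
2nd diffs: -10, -10 (constant).
Newton forward-difference form: a_i = -10 + (-14)·C(i-1,1) + (-10)·C(i-1,2).
At i = 7: i-1 = 6, so a_7 = -10 - 84 - 150 = -244.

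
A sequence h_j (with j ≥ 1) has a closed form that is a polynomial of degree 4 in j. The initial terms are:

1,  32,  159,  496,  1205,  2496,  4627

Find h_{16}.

127936

1st diffs: 31, 127, 337, 709, 1291, 2131.
2nd diffs: 96, 210, 372, 582, 840.
3rd diffs: 114, 162, 210, 258.
4th diffs: 48, 48, 48 (constant).
Newton forward-difference form: h_j = 1 + 31·C(j-1,1) + 96·C(j-1,2) + 114·C(j-1,3) + 48·C(j-1,4).
At j = 16: j-1 = 15, so h_{16} = 1 + 465 + 10080 + 51870 + 65520 = 127936.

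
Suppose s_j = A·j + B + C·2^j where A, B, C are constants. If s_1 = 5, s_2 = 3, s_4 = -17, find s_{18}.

The three given values yield: A + B + 2C = 5; 2A + B + 4C = 3; 4A + B + 16C = -17.
Subtracting the first from the second: A + 2C = -2.
Subtracting the second from the third: 2A + 12C = -20.
Solving: C = -2, A = 2, then B = 7.
So s_j = 2·j + 7 + (-2)·2^j; at j=18 this is -524245.

-524245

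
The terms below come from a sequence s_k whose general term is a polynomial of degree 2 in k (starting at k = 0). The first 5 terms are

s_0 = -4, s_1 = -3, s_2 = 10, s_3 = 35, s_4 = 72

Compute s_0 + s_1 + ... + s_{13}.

1st diffs: 1, 13, 25, 37.
2nd diffs: 12, 12, 12 (constant).
Newton forward-difference form: s_k = -4 + 1·C(k,1) + 12·C(k,2).
Continuing: …, 121, 182, 255, 340, …, s_{13} = 945.
Summing k = 0..13 (14 terms) gives 4403.

4403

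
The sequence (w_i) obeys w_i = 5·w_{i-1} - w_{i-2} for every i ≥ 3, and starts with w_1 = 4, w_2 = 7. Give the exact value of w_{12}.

41096893

Applying the relation repeatedly:
w_3 = 31  w_4 = 148  w_5 = 709  w_6 = 3397  w_7 = 16276  w_8 = 77983  w_9 = 373639  w_{10} = 1790212  w_{11} = 8577421  w_{12} = 41096893.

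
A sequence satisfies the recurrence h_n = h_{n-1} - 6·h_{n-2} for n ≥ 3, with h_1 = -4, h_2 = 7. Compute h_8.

Step forward from the initial values:
h_3 = 31; h_4 = -11; h_5 = -197; h_6 = -131; h_7 = 1051; h_8 = 1837.

1837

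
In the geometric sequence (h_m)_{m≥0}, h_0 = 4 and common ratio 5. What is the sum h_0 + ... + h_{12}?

1220703124

h_m = 4·5^(m-0).
S = 4·(5^13 - 1)/(5 - 1) = 4·(1220703125 - 1)/(4) = 1220703124.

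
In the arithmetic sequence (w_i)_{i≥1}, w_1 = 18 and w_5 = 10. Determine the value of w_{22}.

-24

Common difference d = (10 - 18) / (5 - 1) = -2.
w_i = 18 + (i - 1)·(-2).
w_{22} = 18 + 21·(-2) = -24.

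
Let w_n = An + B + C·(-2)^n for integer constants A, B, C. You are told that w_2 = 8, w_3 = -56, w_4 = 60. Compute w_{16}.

327612

The three given values yield: 2A + B + 4C = 8; 3A + B - 8C = -56; 4A + B + 16C = 60.
Subtracting the first from the second: A - 12C = -64.
Subtracting the second from the third: A + 24C = 116.
Solving: C = 5, A = -4, then B = -4.
So w_n = -4·n + (-4) + 5·(-2)^n; at n=16 this is 327612.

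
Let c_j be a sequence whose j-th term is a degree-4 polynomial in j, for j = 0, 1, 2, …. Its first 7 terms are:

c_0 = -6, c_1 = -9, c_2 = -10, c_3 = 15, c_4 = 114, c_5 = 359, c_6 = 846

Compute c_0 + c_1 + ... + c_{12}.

1st diffs: -3, -1, 25, 99, 245, 487.
2nd diffs: 2, 26, 74, 146, 242.
3rd diffs: 24, 48, 72, 96.
4th diffs: 24, 24, 24 (constant).
Newton forward-difference form: c_j = -6 + (-3)·C(j,1) + 2·C(j,2) + 24·C(j,3) + 24·C(j,4).
Continuing: …, 1695, 3050, 5079, 7974, …, c_{12} = 17250.
Summing j = 0..12 (13 terms) gives 48308.

48308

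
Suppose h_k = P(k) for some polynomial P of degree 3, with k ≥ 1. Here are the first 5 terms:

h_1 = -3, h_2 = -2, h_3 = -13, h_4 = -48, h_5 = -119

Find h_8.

-668

1st diffs: 1, -11, -35, -71.
2nd diffs: -12, -24, -36.
3rd diffs: -12, -12 (constant).
Newton forward-difference form: h_k = -3 + 1·C(k-1,1) + (-12)·C(k-1,2) + (-12)·C(k-1,3).
At k = 8: k-1 = 7, so h_8 = -3 + 7 - 252 - 420 = -668.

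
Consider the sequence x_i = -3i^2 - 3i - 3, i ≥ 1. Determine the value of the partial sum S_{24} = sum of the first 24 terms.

Over i = 1..24: Σi = 300, Σi² = 4900.
Total = (-3)·4900 + (-3)·300 + (-3)·24 = -15672.

-15672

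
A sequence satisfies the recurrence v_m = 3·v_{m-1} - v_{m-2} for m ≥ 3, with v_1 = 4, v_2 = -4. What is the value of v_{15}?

Compute successive terms:
v_3 = -16, v_4 = -44, v_5 = -116, …, v_{12} = -97904, v_{13} = -256316, v_{14} = -671044, v_{15} = -1756816.

-1756816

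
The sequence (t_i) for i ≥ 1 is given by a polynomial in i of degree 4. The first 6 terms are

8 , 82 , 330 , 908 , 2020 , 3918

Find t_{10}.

1st diffs: 74, 248, 578, 1112, 1898.
2nd diffs: 174, 330, 534, 786.
3rd diffs: 156, 204, 252.
4th diffs: 48, 48 (constant).
Newton forward-difference form: t_i = 8 + 74·C(i-1,1) + 174·C(i-1,2) + 156·C(i-1,3) + 48·C(i-1,4).
At i = 10: i-1 = 9, so t_{10} = 8 + 666 + 6264 + 13104 + 6048 = 26090.

26090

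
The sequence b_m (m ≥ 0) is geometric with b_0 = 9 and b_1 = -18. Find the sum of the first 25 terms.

Common ratio r = -2.
b_m = 9·(-2)^(m-0).
S = 9·((-2)^25 - 1)/(-2 - 1) = 9·(-33554432 - 1)/(-3) = 100663299.

100663299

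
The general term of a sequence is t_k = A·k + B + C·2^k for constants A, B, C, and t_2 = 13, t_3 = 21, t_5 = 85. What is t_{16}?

196553

Write the equations: 2A + B + 4C = 13; 3A + B + 8C = 21; 5A + B + 32C = 85.
Subtracting the first from the second: A + 4C = 8.
Subtracting the second from the third: 2A + 24C = 64.
Solving: C = 3, A = -4, then B = 9.
Hence t_{16} = -4·16 + 9 + 3·65536 = 196553.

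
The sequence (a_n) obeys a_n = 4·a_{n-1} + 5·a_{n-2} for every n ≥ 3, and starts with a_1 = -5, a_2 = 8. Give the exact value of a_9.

195307

Compute successive terms:
a_3 = 7; a_4 = 68; a_5 = 307; a_6 = 1568; a_7 = 7807; a_8 = 39068; a_9 = 195307.
(Characteristic roots are 5 and -1.)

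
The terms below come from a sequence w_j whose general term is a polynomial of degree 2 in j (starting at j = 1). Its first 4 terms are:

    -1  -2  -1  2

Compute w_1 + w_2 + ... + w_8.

76

1st diffs: -1, 1, 3.
2nd diffs: 2, 2 (constant).
Newton forward-difference form: w_j = -1 + (-1)·C(j-1,1) + 2·C(j-1,2).
Continuing: 7, 14, 23, 34.
Summing j = 1..8 (8 terms) gives 76.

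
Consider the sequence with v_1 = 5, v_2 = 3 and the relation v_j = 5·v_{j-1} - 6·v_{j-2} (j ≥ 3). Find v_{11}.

-401055

Iterate the recurrence:
v_3 = -15  v_4 = -93  v_5 = -375  v_6 = -1317  v_7 = -4335  v_8 = -13773  v_9 = -42855  v_{10} = -131637  v_{11} = -401055.
(Characteristic roots are 3 and 2.)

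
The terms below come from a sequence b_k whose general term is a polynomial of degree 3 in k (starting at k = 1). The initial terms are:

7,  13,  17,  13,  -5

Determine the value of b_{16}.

-2843

1st diffs: 6, 4, -4, -18.
2nd diffs: -2, -8, -14.
3rd diffs: -6, -6 (constant).
Newton forward-difference form: b_k = 7 + 6·C(k-1,1) + (-2)·C(k-1,2) + (-6)·C(k-1,3).
At k = 16: k-1 = 15, so b_{16} = 7 + 90 - 210 - 2730 = -2843.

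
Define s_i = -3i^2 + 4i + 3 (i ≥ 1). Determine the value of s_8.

-157

s_8 = -3·8^2 + 4·8 + 3 = -157.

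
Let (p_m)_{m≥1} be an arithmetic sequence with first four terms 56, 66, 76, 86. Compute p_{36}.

406

Common difference d = 10.
p_m = 56 + (m - 1)·10.
p_{36} = 56 + 35·10 = 406.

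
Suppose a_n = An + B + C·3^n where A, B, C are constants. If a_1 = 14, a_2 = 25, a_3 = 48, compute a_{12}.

531507

The three given values yield: A + B + 3C = 14; 2A + B + 9C = 25; 3A + B + 27C = 48.
Subtracting the first from the second: A + 6C = 11.
Subtracting the second from the third: A + 18C = 23.
Solving: C = 1, A = 5, then B = 6.
So a_n = 5·n + 6 + 1·3^n; at n=12 this is 531507.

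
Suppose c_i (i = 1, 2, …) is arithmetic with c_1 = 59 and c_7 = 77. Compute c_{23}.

125

Common difference d = (77 - 59) / (7 - 1) = 3.
c_i = 59 + (i - 1)·3.
c_{23} = 59 + 22·3 = 125.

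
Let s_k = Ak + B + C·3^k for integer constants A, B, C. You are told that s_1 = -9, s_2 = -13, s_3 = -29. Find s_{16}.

-43046697

At k = 1, 2, 3: A + B + 3C = -9; 2A + B + 9C = -13; 3A + B + 27C = -29.
Subtracting the first from the second: A + 6C = -4.
Subtracting the second from the third: A + 18C = -16.
Solving: C = -1, A = 2, then B = -8.
Therefore s_{16} = 32 + (-8) + (-1)·43046721 = -43046697.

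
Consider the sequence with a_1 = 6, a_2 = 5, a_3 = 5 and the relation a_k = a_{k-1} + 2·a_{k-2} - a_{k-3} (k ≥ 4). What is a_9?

151

Iterate the recurrence:
a_4 = 9  a_5 = 14  a_6 = 27  a_7 = 46  a_8 = 86  a_9 = 151.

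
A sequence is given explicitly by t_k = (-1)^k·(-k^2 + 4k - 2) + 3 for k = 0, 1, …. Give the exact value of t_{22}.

-395

(-1)^22 = 1; -k^2 + 4k - 2 at k=22 is -398; so t_{22} = -395.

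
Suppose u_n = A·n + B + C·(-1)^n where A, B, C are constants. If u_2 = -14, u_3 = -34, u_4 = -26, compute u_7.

At n = 2, 3, 4: 2A + B + C = -14; 3A + B - C = -34; 4A + B + C = -26.
Subtracting the first from the second: A - 2C = -20.
Subtracting the second from the third: A + 2C = 8.
Solving: C = 7, A = -6, then B = -9.
Therefore u_7 = -42 + (-9) + 7·(-1) = -58.

-58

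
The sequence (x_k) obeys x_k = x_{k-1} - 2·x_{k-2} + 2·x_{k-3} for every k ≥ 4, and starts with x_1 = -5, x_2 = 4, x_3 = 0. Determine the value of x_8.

Compute successive terms:
x_4 = -18;  x_5 = -10;  x_6 = 26;  x_7 = 10;  x_8 = -62.

-62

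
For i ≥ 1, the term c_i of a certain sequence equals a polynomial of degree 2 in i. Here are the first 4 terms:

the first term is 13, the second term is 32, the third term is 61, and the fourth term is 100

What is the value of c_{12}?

1st diffs: 19, 29, 39.
2nd diffs: 10, 10 (constant).
So c_i = 5i^2 + 4i + 4.
Evaluating at i = 12 gives c_{12} = 772.

772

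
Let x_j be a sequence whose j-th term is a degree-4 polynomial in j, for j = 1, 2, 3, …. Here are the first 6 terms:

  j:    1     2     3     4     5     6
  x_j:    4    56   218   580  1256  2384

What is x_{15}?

1st diffs: 52, 162, 362, 676, 1128.
2nd diffs: 110, 200, 314, 452.
3rd diffs: 90, 114, 138.
4th diffs: 24, 24 (constant).
Newton forward-difference form: x_j = 4 + 52·C(j-1,1) + 110·C(j-1,2) + 90·C(j-1,3) + 24·C(j-1,4).
At j = 15: j-1 = 14, so x_{15} = 4 + 728 + 10010 + 32760 + 24024 = 67526.

67526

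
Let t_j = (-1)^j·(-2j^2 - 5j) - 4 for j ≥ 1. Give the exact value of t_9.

203

(-1)^9 = -1; -2j^2 - 5j at j=9 is -207; so t_9 = 203.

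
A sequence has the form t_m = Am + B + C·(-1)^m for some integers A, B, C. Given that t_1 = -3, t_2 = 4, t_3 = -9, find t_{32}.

Write the equations: A + B - C = -3; 2A + B + C = 4; 3A + B - C = -9.
Subtracting the first from the second: A + 2C = 7.
Subtracting the second from the third: A - 2C = -13.
Solving: C = 5, A = -3, then B = 5.
Therefore t_{32} = -96 + 5 + 5·1 = -86.

-86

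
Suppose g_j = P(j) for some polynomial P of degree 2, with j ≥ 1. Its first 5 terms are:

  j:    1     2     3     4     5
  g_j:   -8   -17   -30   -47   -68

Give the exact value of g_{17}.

-632

1st diffs: -9, -13, -17, -21.
2nd diffs: -4, -4, -4 (constant).
Newton forward-difference form: g_j = -8 + (-9)·C(j-1,1) + (-4)·C(j-1,2).
At j = 17: j-1 = 16, so g_{17} = -8 - 144 - 480 = -632.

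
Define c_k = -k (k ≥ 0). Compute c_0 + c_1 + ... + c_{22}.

-253

Over k = 0..22: Σk = 253.
Total = (-1)·253 = -253.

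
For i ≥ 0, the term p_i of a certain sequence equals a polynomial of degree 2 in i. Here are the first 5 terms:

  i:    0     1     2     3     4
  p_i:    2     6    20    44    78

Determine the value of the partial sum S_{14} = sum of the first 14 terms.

4032

1st diffs: 4, 14, 24, 34.
2nd diffs: 10, 10, 10 (constant).
Newton forward-difference form: p_i = 2 + 4·C(i,1) + 10·C(i,2).
Continuing: …, 122, 176, 240, 314, …, p_{13} = 834.
Summing i = 0..13 (14 terms) gives 4032.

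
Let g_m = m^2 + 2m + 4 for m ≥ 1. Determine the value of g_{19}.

403

g_{19} = 1·19^2 + 2·19 + 4 = 403.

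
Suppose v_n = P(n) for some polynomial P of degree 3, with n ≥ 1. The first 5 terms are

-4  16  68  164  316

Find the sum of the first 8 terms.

1st diffs: 20, 52, 96, 152.
2nd diffs: 32, 44, 56.
3rd diffs: 12, 12 (constant).
Newton forward-difference form: v_n = -4 + 20·C(n-1,1) + 32·C(n-1,2) + 12·C(n-1,3).
Continuing: 536, 836, 1228.
Summing n = 1..8 (8 terms) gives 3160.

3160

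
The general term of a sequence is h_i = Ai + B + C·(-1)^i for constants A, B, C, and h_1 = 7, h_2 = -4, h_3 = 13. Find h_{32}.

Write the equations: A + B - C = 7; 2A + B + C = -4; 3A + B - C = 13.
Subtracting the first from the second: A + 2C = -11.
Subtracting the second from the third: A - 2C = 17.
Solving: C = -7, A = 3, then B = -3.
Hence h_{32} = 3·32 + (-3) + (-7)·1 = 86.

86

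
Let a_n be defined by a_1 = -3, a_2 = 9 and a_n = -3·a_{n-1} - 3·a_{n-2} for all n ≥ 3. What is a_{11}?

Applying the relation repeatedly:
a_3 = -18; a_4 = 27; a_5 = -27; a_6 = 0; a_7 = 81; a_8 = -243; a_9 = 486; a_{10} = -729; a_{11} = 729.

729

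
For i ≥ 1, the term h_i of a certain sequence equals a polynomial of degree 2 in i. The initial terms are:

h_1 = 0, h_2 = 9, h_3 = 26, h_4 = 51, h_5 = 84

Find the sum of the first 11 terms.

1st diffs: 9, 17, 25, 33.
2nd diffs: 8, 8, 8 (constant).
Newton forward-difference form: h_i = 9·C(i-1,1) + 8·C(i-1,2).
Continuing: …, 125, 174, 231, 296, …, h_{11} = 450.
Summing i = 1..11 (11 terms) gives 1815.

1815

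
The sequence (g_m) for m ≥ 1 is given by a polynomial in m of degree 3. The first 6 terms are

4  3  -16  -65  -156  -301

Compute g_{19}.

1st diffs: -1, -19, -49, -91, -145.
2nd diffs: -18, -30, -42, -54.
3rd diffs: -12, -12, -12 (constant).
Newton forward-difference form: g_m = 4 + (-1)·C(m-1,1) + (-18)·C(m-1,2) + (-12)·C(m-1,3).
At m = 19: m-1 = 18, so g_{19} = 4 - 18 - 2754 - 9792 = -12560.

-12560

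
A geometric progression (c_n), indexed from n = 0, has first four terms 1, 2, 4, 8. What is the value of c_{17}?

131072

Common ratio r = 2.
c_n = 1·2^(n-0).
c_{17} = 1·2^17 = 131072.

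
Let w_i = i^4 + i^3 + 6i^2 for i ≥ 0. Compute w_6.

w_6 = 1·6^4 + 1·6^3 + 6·6^2 = 1728.

1728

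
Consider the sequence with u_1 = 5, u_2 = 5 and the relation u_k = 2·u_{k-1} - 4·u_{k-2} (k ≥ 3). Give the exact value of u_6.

u_3 = -10;  u_4 = -40;  u_5 = -40;  u_6 = 80.

80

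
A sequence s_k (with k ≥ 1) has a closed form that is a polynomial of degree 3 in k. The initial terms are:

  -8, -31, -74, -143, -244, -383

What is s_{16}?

-5183

1st diffs: -23, -43, -69, -101, -139.
2nd diffs: -20, -26, -32, -38.
3rd diffs: -6, -6, -6 (constant).
Newton forward-difference form: s_k = -8 + (-23)·C(k-1,1) + (-20)·C(k-1,2) + (-6)·C(k-1,3).
At k = 16: k-1 = 15, so s_{16} = -8 - 345 - 2100 - 2730 = -5183.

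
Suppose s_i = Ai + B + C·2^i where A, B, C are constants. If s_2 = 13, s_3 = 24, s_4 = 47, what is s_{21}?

6291438

Plug in i = 2, 3, 4: 2A + B + 4C = 13; 3A + B + 8C = 24; 4A + B + 16C = 47.
Subtracting the first from the second: A + 4C = 11.
Subtracting the second from the third: A + 8C = 23.
Solving: C = 3, A = -1, then B = 3.
Hence s_{21} = -1·21 + 3 + 3·2097152 = 6291438.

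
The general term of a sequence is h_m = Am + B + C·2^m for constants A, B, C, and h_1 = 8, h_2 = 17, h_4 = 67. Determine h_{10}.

4105

Write the equations: A + B + 2C = 8; 2A + B + 4C = 17; 4A + B + 16C = 67.
Subtracting the first from the second: A + 2C = 9.
Subtracting the second from the third: 2A + 12C = 50.
Solving: C = 4, A = 1, then B = -1.
Therefore h_{10} = 10 + (-1) + 4·1024 = 4105.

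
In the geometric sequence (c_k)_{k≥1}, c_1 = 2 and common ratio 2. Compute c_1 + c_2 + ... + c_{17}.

262142

c_k = 2·2^(k-1).
S = 2·(2^17 - 1)/(2 - 1) = 2·(131072 - 1)/(1) = 262142.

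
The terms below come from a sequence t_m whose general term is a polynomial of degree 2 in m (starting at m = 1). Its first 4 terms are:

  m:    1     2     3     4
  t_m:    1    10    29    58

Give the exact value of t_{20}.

1882

1st diffs: 9, 19, 29.
2nd diffs: 10, 10 (constant).
Newton forward-difference form: t_m = 1 + 9·C(m-1,1) + 10·C(m-1,2).
At m = 20: m-1 = 19, so t_{20} = 1 + 171 + 1710 = 1882.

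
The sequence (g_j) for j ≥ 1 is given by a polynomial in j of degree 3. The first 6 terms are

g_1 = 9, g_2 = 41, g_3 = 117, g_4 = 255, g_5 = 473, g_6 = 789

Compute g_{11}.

4469

1st diffs: 32, 76, 138, 218, 316.
2nd diffs: 44, 62, 80, 98.
3rd diffs: 18, 18, 18 (constant).
Newton forward-difference form: g_j = 9 + 32·C(j-1,1) + 44·C(j-1,2) + 18·C(j-1,3).
At j = 11: j-1 = 10, so g_{11} = 9 + 320 + 1980 + 2160 = 4469.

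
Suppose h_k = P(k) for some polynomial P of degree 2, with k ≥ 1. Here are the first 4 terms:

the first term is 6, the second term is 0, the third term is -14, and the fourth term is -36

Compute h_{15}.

1st diffs: -6, -14, -22.
2nd diffs: -8, -8 (constant).
Newton forward-difference form: h_k = 6 + (-6)·C(k-1,1) + (-8)·C(k-1,2).
At k = 15: k-1 = 14, so h_{15} = 6 - 84 - 728 = -806.

-806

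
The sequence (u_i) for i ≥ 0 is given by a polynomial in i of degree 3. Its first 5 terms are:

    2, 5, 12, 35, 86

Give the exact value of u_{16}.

7250

1st diffs: 3, 7, 23, 51.
2nd diffs: 4, 16, 28.
3rd diffs: 12, 12 (constant).
So u_i = 2i^3 - 4i^2 + 5i + 2.
Evaluating at i = 16 gives u_{16} = 7250.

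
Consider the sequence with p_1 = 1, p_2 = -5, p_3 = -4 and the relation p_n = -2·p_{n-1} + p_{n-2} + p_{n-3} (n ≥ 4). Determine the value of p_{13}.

-10308

Step forward from the initial values:
p_4 = 4;  p_5 = -17;  p_6 = 34;  p_7 = -81;  p_8 = 179;  p_9 = -405;  p_{10} = 908;  p_{11} = -2042;  p_{12} = 4587;  p_{13} = -10308.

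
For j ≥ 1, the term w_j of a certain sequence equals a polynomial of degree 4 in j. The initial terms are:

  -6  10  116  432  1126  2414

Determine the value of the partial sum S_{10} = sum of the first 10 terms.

48756

1st diffs: 16, 106, 316, 694, 1288.
2nd diffs: 90, 210, 378, 594.
3rd diffs: 120, 168, 216.
4th diffs: 48, 48 (constant).
Newton forward-difference form: w_j = -6 + 16·C(j-1,1) + 90·C(j-1,2) + 120·C(j-1,3) + 48·C(j-1,4).
Continuing: 4560, 7876, 12722, 19506.
Summing j = 1..10 (10 terms) gives 48756.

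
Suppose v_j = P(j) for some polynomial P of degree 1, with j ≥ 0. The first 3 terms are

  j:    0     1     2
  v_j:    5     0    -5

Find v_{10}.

-45

1st diffs: -5, -5 (constant).
So v_j = -5j + 5.
Evaluating at j = 10 gives v_{10} = -45.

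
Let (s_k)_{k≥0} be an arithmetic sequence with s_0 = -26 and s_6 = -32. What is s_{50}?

Common difference d = (-32 - (-26)) / (6 - 0) = -1.
s_k = -26 + (k - 0)·(-1).
s_{50} = -26 + 50·(-1) = -76.

-76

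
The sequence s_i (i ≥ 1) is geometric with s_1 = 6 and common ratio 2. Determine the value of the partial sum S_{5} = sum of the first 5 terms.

s_i = 6·2^(i-1).
S = 6·(2^5 - 1)/(2 - 1) = 6·(32 - 1)/(1) = 186.

186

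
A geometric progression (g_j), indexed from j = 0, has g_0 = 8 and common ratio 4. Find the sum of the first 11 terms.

g_j = 8·4^(j-0).
S = 8·(4^11 - 1)/(4 - 1) = 8·(4194304 - 1)/(3) = 11184808.

11184808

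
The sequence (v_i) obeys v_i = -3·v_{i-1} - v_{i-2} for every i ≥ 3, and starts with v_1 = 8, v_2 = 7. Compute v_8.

Compute successive terms:
v_3 = -29; v_4 = 80; v_5 = -211; v_6 = 553; v_7 = -1448; v_8 = 3791.

3791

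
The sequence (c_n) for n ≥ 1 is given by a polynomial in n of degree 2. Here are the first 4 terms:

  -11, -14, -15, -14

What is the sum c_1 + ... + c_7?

-70

1st diffs: -3, -1, 1.
2nd diffs: 2, 2 (constant).
Newton forward-difference form: c_n = -11 + (-3)·C(n-1,1) + 2·C(n-1,2).
Continuing: -11, -6, 1.
Summing n = 1..7 (7 terms) gives -70.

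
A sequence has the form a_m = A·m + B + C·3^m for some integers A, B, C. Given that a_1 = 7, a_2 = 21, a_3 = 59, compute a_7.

At m = 1, 2, 3: A + B + 3C = 7; 2A + B + 9C = 21; 3A + B + 27C = 59.
Subtracting the first from the second: A + 6C = 14.
Subtracting the second from the third: A + 18C = 38.
Solving: C = 2, A = 2, then B = -1.
So a_m = 2·m + (-1) + 2·3^m; at m=7 this is 4387.

4387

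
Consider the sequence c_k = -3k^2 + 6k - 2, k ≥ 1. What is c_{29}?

-2351

c_{29} = -3·29^2 + 6·29 - 2 = -2351.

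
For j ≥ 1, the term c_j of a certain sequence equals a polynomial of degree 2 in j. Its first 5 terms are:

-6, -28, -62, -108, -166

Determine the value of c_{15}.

-1406

1st diffs: -22, -34, -46, -58.
2nd diffs: -12, -12, -12 (constant).
Newton forward-difference form: c_j = -6 + (-22)·C(j-1,1) + (-12)·C(j-1,2).
At j = 15: j-1 = 14, so c_{15} = -6 - 308 - 1092 = -1406.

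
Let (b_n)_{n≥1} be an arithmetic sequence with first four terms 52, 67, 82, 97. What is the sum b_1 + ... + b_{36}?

Common difference d = 15.
b_n = 52 + (n - 1)·15.
b_{36} = 577; S = 36·(52 + 577)/2 = 11322.

11322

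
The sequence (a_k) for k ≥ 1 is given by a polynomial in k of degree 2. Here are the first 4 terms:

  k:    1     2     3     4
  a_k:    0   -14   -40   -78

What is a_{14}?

-1118

1st diffs: -14, -26, -38.
2nd diffs: -12, -12 (constant).
So a_k = -6k^2 + 4k + 2.
Evaluating at k = 14 gives a_{14} = -1118.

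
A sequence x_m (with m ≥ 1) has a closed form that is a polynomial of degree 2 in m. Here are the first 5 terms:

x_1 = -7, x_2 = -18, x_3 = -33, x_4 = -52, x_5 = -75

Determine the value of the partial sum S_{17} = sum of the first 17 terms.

-4335

1st diffs: -11, -15, -19, -23.
2nd diffs: -4, -4, -4 (constant).
So x_m = -2m^2 - 5m.
Continuing: …, -102, -133, -168, -207, …, x_{17} = -663.
Summing m = 1..17 (17 terms) gives -4335.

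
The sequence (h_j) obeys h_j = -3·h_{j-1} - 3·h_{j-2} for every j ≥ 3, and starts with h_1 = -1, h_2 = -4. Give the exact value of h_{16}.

Applying the relation repeatedly:
h_3 = 15;  h_4 = -33;  h_5 = 54;  …;  h_{13} = -729;  h_{14} = -2916;  h_{15} = 10935;  h_{16} = -24057.

-24057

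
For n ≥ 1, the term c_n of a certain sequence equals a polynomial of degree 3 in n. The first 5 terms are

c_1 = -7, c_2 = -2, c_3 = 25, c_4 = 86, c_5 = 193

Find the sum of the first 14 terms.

1st diffs: 5, 27, 61, 107.
2nd diffs: 22, 34, 46.
3rd diffs: 12, 12 (constant).
Newton forward-difference form: c_n = -7 + 5·C(n-1,1) + 22·C(n-1,2) + 12·C(n-1,3).
Continuing: …, 358, 593, 910, 1321, …, c_{14} = 5206.
Summing n = 1..14 (14 terms) gives 20377.

20377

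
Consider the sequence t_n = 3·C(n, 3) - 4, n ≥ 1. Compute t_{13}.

854

C(13, 3) = 286, so t_{13} = 854.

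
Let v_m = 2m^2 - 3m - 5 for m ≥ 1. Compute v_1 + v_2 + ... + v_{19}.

4275

Over m = 1..19: Σm = 190, Σm² = 2470.
Total = (2)·2470 + (-3)·190 + (-5)·19 = 4275.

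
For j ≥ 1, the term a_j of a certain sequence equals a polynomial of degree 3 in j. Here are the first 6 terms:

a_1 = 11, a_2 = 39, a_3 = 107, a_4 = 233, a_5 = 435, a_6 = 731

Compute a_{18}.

18167

1st diffs: 28, 68, 126, 202, 296.
2nd diffs: 40, 58, 76, 94.
3rd diffs: 18, 18, 18 (constant).
So a_j = 3j^3 + 2j^2 + j + 5.
Evaluating at j = 18 gives a_{18} = 18167.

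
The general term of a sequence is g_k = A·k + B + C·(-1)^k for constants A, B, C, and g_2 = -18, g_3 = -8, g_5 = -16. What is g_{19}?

-72

Plug in k = 2, 3, 5: 2A + B + C = -18; 3A + B - C = -8; 5A + B - C = -16.
Subtracting the first from the second: A - 2C = 10.
Subtracting the second from the third: 2A = -8.
Solving: C = -7, A = -4, then B = -3.
So g_k = -4·k + (-3) + (-7)·(-1)^k; at k=19 this is -72.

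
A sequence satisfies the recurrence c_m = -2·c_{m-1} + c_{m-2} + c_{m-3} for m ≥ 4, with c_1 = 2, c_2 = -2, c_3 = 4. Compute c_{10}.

c_4 = -8;  c_5 = 18;  c_6 = -40;  c_7 = 90;  c_8 = -202;  c_9 = 454;  c_{10} = -1020.

-1020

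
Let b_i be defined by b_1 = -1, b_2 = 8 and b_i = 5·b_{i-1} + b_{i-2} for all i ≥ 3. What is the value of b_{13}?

557069239

Compute successive terms:
b_3 = 39; b_4 = 203; b_5 = 1054; …; b_{10} = 3978863; b_{11} = 20660574; b_{12} = 107281733; b_{13} = 557069239.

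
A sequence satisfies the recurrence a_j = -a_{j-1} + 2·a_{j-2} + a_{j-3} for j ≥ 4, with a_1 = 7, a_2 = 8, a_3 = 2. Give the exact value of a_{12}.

Step forward from the initial values:
a_4 = 21;  a_5 = -9;  a_6 = 53;  a_7 = -50;  a_8 = 147;  a_9 = -194;  a_{10} = 438;  a_{11} = -679;  a_{12} = 1361.

1361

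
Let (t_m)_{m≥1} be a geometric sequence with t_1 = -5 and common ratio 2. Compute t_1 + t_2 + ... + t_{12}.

-20475

t_m = (-5)·2^(m-1).
S = (-5)·(2^12 - 1)/(2 - 1) = (-5)·(4096 - 1)/(1) = -20475.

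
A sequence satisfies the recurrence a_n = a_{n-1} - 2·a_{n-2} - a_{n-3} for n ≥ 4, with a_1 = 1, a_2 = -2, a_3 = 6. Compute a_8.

19

a_4 = 9; a_5 = -1; a_6 = -25; a_7 = -32; a_8 = 19.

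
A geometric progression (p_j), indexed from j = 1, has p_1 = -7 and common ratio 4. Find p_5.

-1792

p_j = (-7)·4^(j-1).
p_5 = (-7)·4^4 = -1792.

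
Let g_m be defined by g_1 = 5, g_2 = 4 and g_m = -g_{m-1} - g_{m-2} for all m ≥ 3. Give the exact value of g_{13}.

5

Step forward from the initial values:
g_3 = -9;  g_4 = 5;  g_5 = 4;  …;  g_{10} = 5;  g_{11} = 4;  g_{12} = -9;  g_{13} = 5.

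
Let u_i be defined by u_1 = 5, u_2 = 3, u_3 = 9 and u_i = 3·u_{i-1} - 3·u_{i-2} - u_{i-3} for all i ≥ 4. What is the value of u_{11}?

Compute successive terms:
u_4 = 13, u_5 = 9, u_6 = -21, u_7 = -103, u_8 = -255, u_9 = -435, u_{10} = -437, u_{11} = 249.

249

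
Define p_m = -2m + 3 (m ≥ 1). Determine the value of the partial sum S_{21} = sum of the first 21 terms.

-399

Over m = 1..21: Σm = 231.
Total = (-2)·231 + (3)·21 = -399.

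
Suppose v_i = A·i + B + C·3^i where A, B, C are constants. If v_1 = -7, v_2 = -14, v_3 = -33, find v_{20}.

-3486784424

Write the equations: A + B + 3C = -7; 2A + B + 9C = -14; 3A + B + 27C = -33.
Subtracting the first from the second: A + 6C = -7.
Subtracting the second from the third: A + 18C = -19.
Solving: C = -1, A = -1, then B = -3.
Hence v_{20} = -1·20 + (-3) + (-1)·3486784401 = -3486784424.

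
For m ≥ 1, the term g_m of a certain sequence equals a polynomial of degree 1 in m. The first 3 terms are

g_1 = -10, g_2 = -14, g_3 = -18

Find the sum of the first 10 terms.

-280

1st diffs: -4, -4 (constant).
So g_m = -4m - 6.
Continuing: …, -22, -26, -30, -34, …, g_{10} = -46.
Summing m = 1..10 (10 terms) gives -280.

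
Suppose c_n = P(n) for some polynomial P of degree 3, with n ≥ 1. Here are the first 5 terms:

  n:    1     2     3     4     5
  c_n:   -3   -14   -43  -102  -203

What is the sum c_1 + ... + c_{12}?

1st diffs: -11, -29, -59, -101.
2nd diffs: -18, -30, -42.
3rd diffs: -12, -12 (constant).
Newton forward-difference form: c_n = -3 + (-11)·C(n-1,1) + (-18)·C(n-1,2) + (-12)·C(n-1,3).
Continuing: …, -358, -579, -878, -1267, …, c_{12} = -3094.
Summing n = 1..12 (12 terms) gives -10662.

-10662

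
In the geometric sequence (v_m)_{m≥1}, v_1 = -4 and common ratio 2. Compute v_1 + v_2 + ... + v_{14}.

-65532

v_m = (-4)·2^(m-1).
S = (-4)·(2^14 - 1)/(2 - 1) = (-4)·(16384 - 1)/(1) = -65532.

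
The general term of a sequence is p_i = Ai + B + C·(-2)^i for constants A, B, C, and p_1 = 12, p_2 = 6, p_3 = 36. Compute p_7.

300

Write the equations: A + B - 2C = 12; 2A + B + 4C = 6; 3A + B - 8C = 36.
Subtracting the first from the second: A + 6C = -6.
Subtracting the second from the third: A - 12C = 30.
Solving: C = -2, A = 6, then B = 2.
Hence p_7 = 6·7 + 2 + (-2)·(-128) = 300.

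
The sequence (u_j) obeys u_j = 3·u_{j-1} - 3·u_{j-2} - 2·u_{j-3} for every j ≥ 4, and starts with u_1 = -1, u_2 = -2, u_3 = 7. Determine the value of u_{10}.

Step forward from the initial values:
u_4 = 29  u_5 = 70  u_6 = 109  u_7 = 59  u_8 = -290  u_9 = -1265  u_{10} = -3043.

-3043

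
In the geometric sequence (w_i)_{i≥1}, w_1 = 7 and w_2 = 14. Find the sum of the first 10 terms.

7161

Common ratio r = 2.
w_i = 7·2^(i-1).
S = 7·(2^10 - 1)/(2 - 1) = 7·(1024 - 1)/(1) = 7161.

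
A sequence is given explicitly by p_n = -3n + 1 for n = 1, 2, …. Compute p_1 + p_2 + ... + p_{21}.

Over n = 1..21: Σn = 231.
Total = (-3)·231 + (1)·21 = -672.

-672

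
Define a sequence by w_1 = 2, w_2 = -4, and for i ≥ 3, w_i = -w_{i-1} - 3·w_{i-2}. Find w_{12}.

-826

Step forward from the initial values:
w_3 = -2, w_4 = 14, w_5 = -8, w_6 = -34, w_7 = 58, w_8 = 44, w_9 = -218, w_{10} = 86, w_{11} = 568, w_{12} = -826.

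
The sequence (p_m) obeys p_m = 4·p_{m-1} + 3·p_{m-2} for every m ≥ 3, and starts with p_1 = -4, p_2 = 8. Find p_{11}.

4794452

Applying the relation repeatedly:
p_3 = 20; p_4 = 104; p_5 = 476; p_6 = 2216; p_7 = 10292; p_8 = 47816; p_9 = 222140; p_{10} = 1032008; p_{11} = 4794452.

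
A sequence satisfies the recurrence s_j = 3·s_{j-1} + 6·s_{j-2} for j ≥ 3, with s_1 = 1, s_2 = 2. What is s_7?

4104

Step forward from the initial values:
s_3 = 12; s_4 = 48; s_5 = 216; s_6 = 936; s_7 = 4104.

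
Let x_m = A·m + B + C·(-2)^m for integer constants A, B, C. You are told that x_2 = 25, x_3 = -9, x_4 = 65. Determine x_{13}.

-24541

At m = 2, 3, 4: 2A + B + 4C = 25; 3A + B - 8C = -9; 4A + B + 16C = 65.
Subtracting the first from the second: A - 12C = -34.
Subtracting the second from the third: A + 24C = 74.
Solving: C = 3, A = 2, then B = 9.
So x_m = 2·m + 9 + 3·(-2)^m; at m=13 this is -24541.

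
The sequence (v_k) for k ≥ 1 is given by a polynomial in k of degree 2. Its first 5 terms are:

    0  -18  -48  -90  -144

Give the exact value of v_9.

-480

1st diffs: -18, -30, -42, -54.
2nd diffs: -12, -12, -12 (constant).
Newton forward-difference form: v_k = (-18)·C(k-1,1) + (-12)·C(k-1,2).
At k = 9: k-1 = 8, so v_9 = -144 - 336 = -480.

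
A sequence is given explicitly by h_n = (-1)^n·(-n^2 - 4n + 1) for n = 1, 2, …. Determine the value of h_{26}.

-779

(-1)^26 = 1; -n^2 - 4n + 1 at n=26 is -779; so h_{26} = -779.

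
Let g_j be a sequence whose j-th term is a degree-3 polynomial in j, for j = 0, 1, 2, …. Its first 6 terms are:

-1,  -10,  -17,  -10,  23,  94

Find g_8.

655

1st diffs: -9, -7, 7, 33, 71.
2nd diffs: 2, 14, 26, 38.
3rd diffs: 12, 12, 12 (constant).
So g_j = 2j^3 - 5j^2 - 6j - 1.
Evaluating at j = 8 gives g_8 = 655.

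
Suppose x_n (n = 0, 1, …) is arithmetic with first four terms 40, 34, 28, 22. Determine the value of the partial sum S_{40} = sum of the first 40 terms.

-3080

Common difference d = -6.
x_n = 40 + (n - 0)·(-6).
x_{39} = -194; S = 40·(40 + (-194))/2 = -3080.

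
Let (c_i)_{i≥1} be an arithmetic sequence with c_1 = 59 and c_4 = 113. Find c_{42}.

Common difference d = (113 - 59) / (4 - 1) = 18.
c_i = 59 + (i - 1)·18.
c_{42} = 59 + 41·18 = 797.

797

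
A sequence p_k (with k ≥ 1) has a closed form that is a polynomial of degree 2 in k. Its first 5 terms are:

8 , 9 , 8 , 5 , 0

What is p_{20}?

1st diffs: 1, -1, -3, -5.
2nd diffs: -2, -2, -2 (constant).
Newton forward-difference form: p_k = 8 + 1·C(k-1,1) + (-2)·C(k-1,2).
At k = 20: k-1 = 19, so p_{20} = 8 + 19 - 342 = -315.

-315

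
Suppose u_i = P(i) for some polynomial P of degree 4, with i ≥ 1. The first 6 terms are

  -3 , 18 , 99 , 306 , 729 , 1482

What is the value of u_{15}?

1st diffs: 21, 81, 207, 423, 753.
2nd diffs: 60, 126, 216, 330.
3rd diffs: 66, 90, 114.
4th diffs: 24, 24 (constant).
Newton forward-difference form: u_i = -3 + 21·C(i-1,1) + 60·C(i-1,2) + 66·C(i-1,3) + 24·C(i-1,4).
At i = 15: i-1 = 14, so u_{15} = -3 + 294 + 5460 + 24024 + 24024 = 53799.

53799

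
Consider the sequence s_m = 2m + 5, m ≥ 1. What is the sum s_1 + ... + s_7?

91

Over m = 1..7: Σm = 28.
Total = (2)·28 + (5)·7 = 91.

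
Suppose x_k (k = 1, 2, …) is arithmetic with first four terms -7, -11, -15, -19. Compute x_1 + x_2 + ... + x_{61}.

-7747

Common difference d = -4.
x_k = -7 + (k - 1)·(-4).
x_{61} = -247; S = 61·(-7 + (-247))/2 = -7747.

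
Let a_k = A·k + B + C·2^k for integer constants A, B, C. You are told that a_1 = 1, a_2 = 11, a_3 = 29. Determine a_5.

Write the equations: A + B + 2C = 1; 2A + B + 4C = 11; 3A + B + 8C = 29.
Subtracting the first from the second: A + 2C = 10.
Subtracting the second from the third: A + 4C = 18.
Solving: C = 4, A = 2, then B = -9.
So a_k = 2·k + (-9) + 4·2^k; at k=5 this is 129.

129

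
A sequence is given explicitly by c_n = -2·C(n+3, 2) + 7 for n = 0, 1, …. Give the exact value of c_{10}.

C(13, 2) = 78, so c_{10} = -149.

-149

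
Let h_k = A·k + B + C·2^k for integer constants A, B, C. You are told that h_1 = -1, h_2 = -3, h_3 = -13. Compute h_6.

-219

The three given values yield: A + B + 2C = -1; 2A + B + 4C = -3; 3A + B + 8C = -13.
Subtracting the first from the second: A + 2C = -2.
Subtracting the second from the third: A + 4C = -10.
Solving: C = -4, A = 6, then B = 1.
Hence h_6 = 6·6 + 1 + (-4)·64 = -219.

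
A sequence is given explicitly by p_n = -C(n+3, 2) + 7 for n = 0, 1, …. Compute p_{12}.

-98

C(15, 2) = 105, so p_{12} = -98.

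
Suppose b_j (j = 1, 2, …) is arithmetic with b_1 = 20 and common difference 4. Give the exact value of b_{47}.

b_j = 20 + (j - 1)·4.
b_{47} = 20 + 46·4 = 204.

204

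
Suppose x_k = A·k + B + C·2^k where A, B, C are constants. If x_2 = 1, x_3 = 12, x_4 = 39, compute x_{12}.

The three given values yield: 2A + B + 4C = 1; 3A + B + 8C = 12; 4A + B + 16C = 39.
Subtracting the first from the second: A + 4C = 11.
Subtracting the second from the third: A + 8C = 27.
Solving: C = 4, A = -5, then B = -5.
Hence x_{12} = -5·12 + (-5) + 4·4096 = 16319.

16319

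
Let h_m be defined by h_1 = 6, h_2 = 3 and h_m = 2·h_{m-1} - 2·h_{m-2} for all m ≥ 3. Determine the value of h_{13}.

-384

h_3 = -6  h_4 = -18  h_5 = -24  …  h_{10} = 48  h_{11} = -96  h_{12} = -288  h_{13} = -384.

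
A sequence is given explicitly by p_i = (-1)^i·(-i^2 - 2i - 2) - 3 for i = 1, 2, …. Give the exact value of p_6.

(-1)^6 = 1; -i^2 - 2i - 2 at i=6 is -50; so p_6 = -53.

-53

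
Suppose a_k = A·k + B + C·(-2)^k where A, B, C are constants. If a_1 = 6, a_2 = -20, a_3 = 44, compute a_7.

660

The three given values yield: A + B - 2C = 6; 2A + B + 4C = -20; 3A + B - 8C = 44.
Subtracting the first from the second: A + 6C = -26.
Subtracting the second from the third: A - 12C = 64.
Solving: C = -5, A = 4, then B = -8.
Hence a_7 = 4·7 + (-8) + (-5)·(-128) = 660.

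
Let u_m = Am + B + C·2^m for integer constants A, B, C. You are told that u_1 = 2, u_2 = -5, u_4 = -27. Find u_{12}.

-4147

At m = 1, 2, 4: A + B + 2C = 2; 2A + B + 4C = -5; 4A + B + 16C = -27.
Subtracting the first from the second: A + 2C = -7.
Subtracting the second from the third: 2A + 12C = -22.
Solving: C = -1, A = -5, then B = 9.
So u_m = -5·m + 9 + (-1)·2^m; at m=12 this is -4147.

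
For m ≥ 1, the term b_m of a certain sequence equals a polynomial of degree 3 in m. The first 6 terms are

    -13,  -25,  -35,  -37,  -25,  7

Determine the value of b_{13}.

1295

1st diffs: -12, -10, -2, 12, 32.
2nd diffs: 2, 8, 14, 20.
3rd diffs: 6, 6, 6 (constant).
Newton forward-difference form: b_m = -13 + (-12)·C(m-1,1) + 2·C(m-1,2) + 6·C(m-1,3).
At m = 13: m-1 = 12, so b_{13} = -13 - 144 + 132 + 1320 = 1295.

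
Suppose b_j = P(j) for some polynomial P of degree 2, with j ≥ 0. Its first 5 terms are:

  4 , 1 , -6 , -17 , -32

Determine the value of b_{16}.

1st diffs: -3, -7, -11, -15.
2nd diffs: -4, -4, -4 (constant).
Newton forward-difference form: b_j = 4 + (-3)·C(j,1) + (-4)·C(j,2).
At j = 16: j = 16, so b_{16} = 4 - 48 - 480 = -524.

-524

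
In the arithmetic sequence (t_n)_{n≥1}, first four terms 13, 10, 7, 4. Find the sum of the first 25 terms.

Common difference d = -3.
t_n = 13 + (n - 1)·(-3).
t_{25} = -59; S = 25·(13 + (-59))/2 = -575.

-575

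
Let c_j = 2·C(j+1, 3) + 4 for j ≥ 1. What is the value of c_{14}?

C(15, 3) = 455, so c_{14} = 914.

914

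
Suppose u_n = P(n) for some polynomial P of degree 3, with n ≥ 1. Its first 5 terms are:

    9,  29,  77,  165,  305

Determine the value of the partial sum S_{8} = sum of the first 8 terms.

1st diffs: 20, 48, 88, 140.
2nd diffs: 28, 40, 52.
3rd diffs: 12, 12 (constant).
Newton forward-difference form: u_n = 9 + 20·C(n-1,1) + 28·C(n-1,2) + 12·C(n-1,3).
Continuing: 509, 789, 1157.
Summing n = 1..8 (8 terms) gives 3040.

3040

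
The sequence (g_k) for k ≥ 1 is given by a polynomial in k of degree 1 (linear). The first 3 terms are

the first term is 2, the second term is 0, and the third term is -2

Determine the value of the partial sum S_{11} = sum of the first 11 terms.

-88

1st diffs: -2, -2 (constant).
So g_k = -2k + 4.
Continuing: …, -4, -6, -8, -10, …, g_{11} = -18.
Summing k = 1..11 (11 terms) gives -88.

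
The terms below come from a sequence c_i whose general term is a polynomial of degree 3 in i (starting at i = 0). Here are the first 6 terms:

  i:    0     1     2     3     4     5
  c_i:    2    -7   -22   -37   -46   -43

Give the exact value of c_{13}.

1133

1st diffs: -9, -15, -15, -9, 3.
2nd diffs: -6, 0, 6, 12.
3rd diffs: 6, 6, 6 (constant).
Newton forward-difference form: c_i = 2 + (-9)·C(i,1) + (-6)·C(i,2) + 6·C(i,3).
At i = 13: i = 13, so c_{13} = 2 - 117 - 468 + 1716 = 1133.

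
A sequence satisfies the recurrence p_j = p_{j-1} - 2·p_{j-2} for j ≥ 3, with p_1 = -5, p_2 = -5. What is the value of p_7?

-35

Step forward from the initial values:
p_3 = 5; p_4 = 15; p_5 = 5; p_6 = -25; p_7 = -35.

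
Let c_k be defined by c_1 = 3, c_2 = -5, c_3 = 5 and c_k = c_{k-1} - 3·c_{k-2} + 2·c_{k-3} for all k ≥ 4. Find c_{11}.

-431

Step forward from the initial values:
c_4 = 26; c_5 = 1; c_6 = -67; c_7 = -18; c_8 = 185; c_9 = 105; c_{10} = -486; c_{11} = -431.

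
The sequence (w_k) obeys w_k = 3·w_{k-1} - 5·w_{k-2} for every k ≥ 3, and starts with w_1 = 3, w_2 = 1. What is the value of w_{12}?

Step forward from the initial values:
w_3 = -12, w_4 = -41, w_5 = -63, w_6 = 16, w_7 = 363, w_8 = 1009, w_9 = 1212, w_{10} = -1409, w_{11} = -10287, w_{12} = -23816.

-23816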